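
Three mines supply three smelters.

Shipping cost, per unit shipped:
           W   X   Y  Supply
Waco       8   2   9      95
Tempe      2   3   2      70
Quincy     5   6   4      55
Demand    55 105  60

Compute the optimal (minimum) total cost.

560

Optimal allocation:
  Waco–X: 95 × 2 = 190
  Tempe–W: 55 × 2 = 110
  Tempe–X: 10 × 3 = 30
  Tempe–Y: 5 × 2 = 10
  Quincy–Y: 55 × 4 = 220
Total = 190 + 110 + 30 + 10 + 220 = 560.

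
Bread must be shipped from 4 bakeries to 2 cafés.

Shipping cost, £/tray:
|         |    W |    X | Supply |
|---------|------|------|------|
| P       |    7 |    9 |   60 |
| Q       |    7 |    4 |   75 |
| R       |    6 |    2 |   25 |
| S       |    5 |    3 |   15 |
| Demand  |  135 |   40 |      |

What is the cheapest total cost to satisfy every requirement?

1025

One minimum-cost allocation:
  P to W: 60 × £7 = £420
  Q to W: 60 × £7 = £420
  Q to X: 15 × £4 = £60
  R to X: 25 × £2 = £50
  S to W: 15 × £5 = £75
Total = 420 + 420 + 60 + 50 + 75 = £1025.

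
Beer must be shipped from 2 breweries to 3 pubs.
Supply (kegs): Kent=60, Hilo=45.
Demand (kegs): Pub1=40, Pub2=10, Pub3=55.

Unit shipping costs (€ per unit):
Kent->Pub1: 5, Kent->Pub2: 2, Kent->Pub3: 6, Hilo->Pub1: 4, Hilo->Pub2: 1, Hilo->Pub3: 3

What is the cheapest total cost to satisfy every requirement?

415

Optimal allocation:
  Kent to Pub1: 40 × €5 = €200
  Kent to Pub2: 10 × €2 = €20
  Kent to Pub3: 10 × €6 = €60
  Hilo to Pub3: 45 × €3 = €135
Total = 200 + 20 + 60 + 135 = €415.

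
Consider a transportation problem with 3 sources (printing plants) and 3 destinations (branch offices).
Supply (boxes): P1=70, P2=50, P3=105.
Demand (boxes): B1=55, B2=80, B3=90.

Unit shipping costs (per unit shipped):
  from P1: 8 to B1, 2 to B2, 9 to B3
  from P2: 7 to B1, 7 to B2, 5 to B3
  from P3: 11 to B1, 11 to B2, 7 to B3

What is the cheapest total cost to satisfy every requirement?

Optimal allocation:
  P1–B2: 70 boxes
  P2–B1: 40 boxes
  P2–B2: 10 boxes
  P3–B1: 15 boxes
  P3–B3: 90 boxes
Total cost = 1285.

1285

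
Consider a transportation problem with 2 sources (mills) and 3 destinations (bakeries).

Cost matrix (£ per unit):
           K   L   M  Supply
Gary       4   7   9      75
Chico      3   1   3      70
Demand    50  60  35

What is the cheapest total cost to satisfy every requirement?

A cheapest plan:
  Gary→K: 50 × £4 = £200
  Gary→L: 25 × £7 = £175
  Chico→L: 35 × £1 = £35
  Chico→M: 35 × £3 = £105
Total = 200 + 175 + 35 + 105 = £515.

515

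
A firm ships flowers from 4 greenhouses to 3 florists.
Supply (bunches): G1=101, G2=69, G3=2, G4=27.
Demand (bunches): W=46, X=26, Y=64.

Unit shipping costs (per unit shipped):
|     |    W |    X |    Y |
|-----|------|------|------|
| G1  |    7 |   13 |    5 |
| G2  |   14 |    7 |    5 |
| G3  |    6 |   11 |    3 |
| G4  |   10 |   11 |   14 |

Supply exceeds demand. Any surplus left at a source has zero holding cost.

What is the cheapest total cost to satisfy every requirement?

820

A cheapest plan:
  G1->W: 46 × 7 = 322
  G1->Y: 55 × 5 = 275
  G2->X: 26 × 7 = 182
  G2->Y: 7 × 5 = 35
  G3->Y: 2 × 3 = 6
Total = 322 + 275 + 182 + 35 + 6 = 820.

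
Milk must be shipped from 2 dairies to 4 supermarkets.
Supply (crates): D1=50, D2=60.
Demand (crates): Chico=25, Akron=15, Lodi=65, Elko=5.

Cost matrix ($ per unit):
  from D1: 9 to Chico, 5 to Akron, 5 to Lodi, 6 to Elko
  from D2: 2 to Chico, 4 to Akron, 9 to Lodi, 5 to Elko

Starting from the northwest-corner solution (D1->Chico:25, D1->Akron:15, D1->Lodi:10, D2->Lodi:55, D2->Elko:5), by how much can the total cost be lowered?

350

Current plan cost = 25·9 + 15·5 + 10·5 + 55·9 + 5·5 = $870.
Optimal plan:
  D1→Lodi: 50 × $5 = $250
  D2→Chico: 25 × $2 = $50
  D2→Akron: 15 × $4 = $60
  D2→Lodi: 15 × $9 = $135
  D2→Elko: 5 × $5 = $25
Optimal cost = $520.
Saving = 870 − 520 = $350.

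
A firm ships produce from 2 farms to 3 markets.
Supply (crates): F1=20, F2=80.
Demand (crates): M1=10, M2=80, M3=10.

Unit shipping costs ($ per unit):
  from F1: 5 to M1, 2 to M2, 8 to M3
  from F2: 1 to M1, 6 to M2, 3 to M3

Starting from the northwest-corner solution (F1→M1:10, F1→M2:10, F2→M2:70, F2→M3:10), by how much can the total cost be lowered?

Current plan cost = 10·5 + 10·2 + 70·6 + 10·3 = $520.
Optimal plan:
  F1->M2: 20 × $2 = $40
  F2->M1: 10 × $1 = $10
  F2->M2: 60 × $6 = $360
  F2->M3: 10 × $3 = $30
Optimal cost = $440.
Saving = 520 − 440 = $80.

80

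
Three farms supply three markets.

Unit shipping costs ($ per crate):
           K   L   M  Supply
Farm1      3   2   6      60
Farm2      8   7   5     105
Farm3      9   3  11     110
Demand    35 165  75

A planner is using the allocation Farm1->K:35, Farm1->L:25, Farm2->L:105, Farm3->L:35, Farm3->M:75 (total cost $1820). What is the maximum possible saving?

750

Current plan cost = 35·3 + 25·2 + 105·7 + 35·3 + 75·11 = $1820.
Optimal plan:
  Farm1–K: 5 crates
  Farm1–L: 55 crates
  Farm2–K: 30 crates
  Farm2–M: 75 crates
  Farm3–L: 110 crates
Optimal cost = $1070.
Saving = 1820 − 1070 = $750.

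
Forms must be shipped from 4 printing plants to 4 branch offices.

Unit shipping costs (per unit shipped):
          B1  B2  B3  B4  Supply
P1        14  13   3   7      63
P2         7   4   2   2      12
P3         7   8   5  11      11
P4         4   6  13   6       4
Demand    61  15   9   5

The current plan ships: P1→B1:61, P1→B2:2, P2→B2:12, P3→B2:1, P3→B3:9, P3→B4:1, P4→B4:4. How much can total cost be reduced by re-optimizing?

130

Current plan cost = 61·14 + 2·13 + 12·4 + 1·8 + 9·5 + 1·11 + 4·6 = 1016.
Optimal plan:
  P1–B1: 46 × 14 = 644
  P1–B2: 3 × 13 = 39
  P1–B3: 9 × 3 = 27
  P1–B4: 5 × 7 = 35
  P2–B2: 12 × 4 = 48
  P3–B1: 11 × 7 = 77
  P4–B1: 4 × 4 = 16
Optimal cost = 886.
Saving = 1016 − 886 = 130.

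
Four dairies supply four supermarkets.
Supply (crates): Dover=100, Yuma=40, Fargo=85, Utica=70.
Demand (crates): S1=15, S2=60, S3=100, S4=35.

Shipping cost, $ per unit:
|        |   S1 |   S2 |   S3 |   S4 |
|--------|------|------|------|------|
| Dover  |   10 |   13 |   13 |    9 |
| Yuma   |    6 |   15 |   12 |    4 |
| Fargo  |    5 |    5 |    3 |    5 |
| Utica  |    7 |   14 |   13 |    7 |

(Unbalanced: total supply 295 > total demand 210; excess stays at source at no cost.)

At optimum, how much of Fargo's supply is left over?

Minimum-cost shipments:
  Dover to S2: 60 × $13 = $780
  Yuma to S3: 5 × $12 = $60
  Yuma to S4: 35 × $4 = $140
  Fargo to S3: 85 × $3 = $255
  Utica to S1: 15 × $7 = $105
  Utica to S3: 10 × $13 = $130
Total cost = $1470.
Fargo ships 85 of its 85, leaving 0.

0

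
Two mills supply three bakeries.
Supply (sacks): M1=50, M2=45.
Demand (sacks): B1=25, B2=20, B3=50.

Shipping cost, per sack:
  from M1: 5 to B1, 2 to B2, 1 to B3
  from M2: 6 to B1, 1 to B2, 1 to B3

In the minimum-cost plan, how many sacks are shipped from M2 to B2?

Solving gives:
  M1–B1: 25 × 5 = 125
  M1–B3: 25 × 1 = 25
  M2–B2: 20 × 1 = 20
  M2–B3: 25 × 1 = 25
Total cost = 195.
So M2→B2 carries 20 sacks.

20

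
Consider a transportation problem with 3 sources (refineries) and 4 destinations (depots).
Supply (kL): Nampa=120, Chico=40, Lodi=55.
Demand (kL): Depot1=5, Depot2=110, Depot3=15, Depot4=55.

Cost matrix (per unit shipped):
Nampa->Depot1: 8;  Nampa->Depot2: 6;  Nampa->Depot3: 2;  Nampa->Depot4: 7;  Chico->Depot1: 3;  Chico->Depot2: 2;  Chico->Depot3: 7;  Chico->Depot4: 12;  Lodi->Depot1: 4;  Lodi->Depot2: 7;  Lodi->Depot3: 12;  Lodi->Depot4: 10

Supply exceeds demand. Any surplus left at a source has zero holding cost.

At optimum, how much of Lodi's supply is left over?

An optimal plan:
  Nampa to Depot2: 50 × 6 = 300
  Nampa to Depot3: 15 × 2 = 30
  Nampa to Depot4: 55 × 7 = 385
  Chico to Depot2: 40 × 2 = 80
  Lodi to Depot1: 5 × 4 = 20
  Lodi to Depot2: 20 × 7 = 140
Total cost = 955.
Lodi ships 25 of its 55, leaving 30.

30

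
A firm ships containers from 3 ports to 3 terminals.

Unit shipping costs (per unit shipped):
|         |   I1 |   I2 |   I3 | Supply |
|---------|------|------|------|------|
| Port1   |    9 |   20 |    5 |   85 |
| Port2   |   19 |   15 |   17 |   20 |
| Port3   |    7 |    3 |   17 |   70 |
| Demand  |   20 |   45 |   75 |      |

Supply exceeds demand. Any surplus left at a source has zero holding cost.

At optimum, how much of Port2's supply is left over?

20

Minimum-cost shipments:
  Port1→I3: 75 × 5 = 375
  Port3→I1: 20 × 7 = 140
  Port3→I2: 45 × 3 = 135
Total cost = 650.
Port2 ships 0 of its 20, leaving 20.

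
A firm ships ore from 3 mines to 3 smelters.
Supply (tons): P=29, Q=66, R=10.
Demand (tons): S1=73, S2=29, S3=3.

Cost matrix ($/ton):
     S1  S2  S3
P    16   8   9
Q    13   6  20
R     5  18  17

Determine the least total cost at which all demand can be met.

Optimal allocation:
  P->S2: 26 × $8 = $208
  P->S3: 3 × $9 = $27
  Q->S1: 63 × $13 = $819
  Q->S2: 3 × $6 = $18
  R->S1: 10 × $5 = $50
Total = 208 + 27 + 819 + 18 + 50 = $1122.
(Supply check: P ships 29; Q ships 66; R ships 10.)

1122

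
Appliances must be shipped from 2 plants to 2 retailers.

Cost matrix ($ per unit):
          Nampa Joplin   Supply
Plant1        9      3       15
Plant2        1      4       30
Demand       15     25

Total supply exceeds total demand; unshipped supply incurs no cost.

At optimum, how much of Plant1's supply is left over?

An optimal plan:
  Plant1->Joplin: 15 × $3 = $45
  Plant2->Nampa: 15 × $1 = $15
  Plant2->Joplin: 10 × $4 = $40
Total cost = $100.
Plant1 ships 15 of its 15, leaving 0.

0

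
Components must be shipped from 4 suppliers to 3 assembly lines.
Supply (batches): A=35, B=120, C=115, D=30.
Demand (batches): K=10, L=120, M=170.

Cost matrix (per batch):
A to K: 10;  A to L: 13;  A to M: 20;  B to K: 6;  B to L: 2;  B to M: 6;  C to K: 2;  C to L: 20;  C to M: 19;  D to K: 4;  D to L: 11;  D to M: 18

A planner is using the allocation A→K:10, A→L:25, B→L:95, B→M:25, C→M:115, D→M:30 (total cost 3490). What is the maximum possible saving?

Current plan cost = 10·10 + 25·13 + 95·2 + 25·6 + 115·19 + 30·18 = 3490.
Optimal plan:
  A->L: 35 batches
  B->L: 55 batches
  B->M: 65 batches
  C->K: 10 batches
  C->M: 105 batches
  D->L: 30 batches
Optimal cost = 3300.
Saving = 3490 − 3300 = 190.

190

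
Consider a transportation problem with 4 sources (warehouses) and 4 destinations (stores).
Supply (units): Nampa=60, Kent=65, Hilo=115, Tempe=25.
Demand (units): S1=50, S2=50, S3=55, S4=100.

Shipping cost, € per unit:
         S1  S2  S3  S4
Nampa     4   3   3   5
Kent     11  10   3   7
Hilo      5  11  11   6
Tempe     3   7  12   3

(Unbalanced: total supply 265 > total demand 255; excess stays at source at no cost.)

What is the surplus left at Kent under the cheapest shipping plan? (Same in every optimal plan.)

10

An optimal plan:
  Nampa–S2: 50 × €3 = €150
  Nampa–S4: 10 × €5 = €50
  Kent–S3: 55 × €3 = €165
  Hilo–S1: 50 × €5 = €250
  Hilo–S4: 65 × €6 = €390
  Tempe–S4: 25 × €3 = €75
Total cost = €1080.
Kent ships 55 of its 65, leaving 10.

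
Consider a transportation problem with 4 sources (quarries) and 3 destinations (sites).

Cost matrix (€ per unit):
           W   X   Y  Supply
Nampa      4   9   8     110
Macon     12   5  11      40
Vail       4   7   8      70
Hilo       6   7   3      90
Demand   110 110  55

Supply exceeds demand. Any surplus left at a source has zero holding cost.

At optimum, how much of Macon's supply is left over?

An optimal plan:
  Nampa->W: 110 × €4 = €440
  Macon->X: 40 × €5 = €200
  Vail->X: 70 × €7 = €490
  Hilo->Y: 55 × €3 = €165
Total cost = €1295.
Macon ships 40 of its 40, leaving 0.

0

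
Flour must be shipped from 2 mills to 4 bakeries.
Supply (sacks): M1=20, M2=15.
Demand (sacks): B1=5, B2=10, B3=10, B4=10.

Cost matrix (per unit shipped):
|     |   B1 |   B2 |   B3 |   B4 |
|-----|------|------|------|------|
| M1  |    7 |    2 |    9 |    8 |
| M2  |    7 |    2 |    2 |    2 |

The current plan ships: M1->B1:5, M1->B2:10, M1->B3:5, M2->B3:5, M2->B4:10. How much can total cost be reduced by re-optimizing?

5

Current plan cost = 5·7 + 10·2 + 5·9 + 5·2 + 10·2 = 130.
Optimal plan:
  M1–B1: 5 sacks
  M1–B2: 10 sacks
  M1–B4: 5 sacks
  M2–B3: 10 sacks
  M2–B4: 5 sacks
Optimal cost = 125.
Saving = 130 − 125 = 5.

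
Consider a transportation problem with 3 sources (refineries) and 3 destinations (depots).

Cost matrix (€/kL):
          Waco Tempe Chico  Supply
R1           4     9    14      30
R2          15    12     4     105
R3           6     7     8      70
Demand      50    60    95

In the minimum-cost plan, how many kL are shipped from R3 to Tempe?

50

Solving gives:
  R1->Waco: 30 × €4 = €120
  R2->Tempe: 10 × €12 = €120
  R2->Chico: 95 × €4 = €380
  R3->Waco: 20 × €6 = €120
  R3->Tempe: 50 × €7 = €350
Total cost = €1090.
So R3→Tempe carries 50 kL.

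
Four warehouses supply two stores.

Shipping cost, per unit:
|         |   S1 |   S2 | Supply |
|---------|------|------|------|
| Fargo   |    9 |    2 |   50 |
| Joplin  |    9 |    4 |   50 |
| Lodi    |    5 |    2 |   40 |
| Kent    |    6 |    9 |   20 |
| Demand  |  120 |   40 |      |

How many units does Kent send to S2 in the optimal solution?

0

The minimum-cost plan:
  Fargo→S1: 10 × 9 = 90
  Fargo→S2: 40 × 2 = 80
  Joplin→S1: 50 × 9 = 450
  Lodi→S1: 40 × 5 = 200
  Kent→S1: 20 × 6 = 120
Total cost = 940.
The route Kent→S2 is not used.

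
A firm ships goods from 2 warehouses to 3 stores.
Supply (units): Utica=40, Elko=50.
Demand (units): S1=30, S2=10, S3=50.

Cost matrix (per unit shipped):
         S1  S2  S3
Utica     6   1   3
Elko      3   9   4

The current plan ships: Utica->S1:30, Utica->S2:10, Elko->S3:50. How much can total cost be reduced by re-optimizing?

120

Current plan cost = 30·6 + 10·1 + 50·4 = 390.
Optimal plan:
  Utica→S2: 10 × 1 = 10
  Utica→S3: 30 × 3 = 90
  Elko→S1: 30 × 3 = 90
  Elko→S3: 20 × 4 = 80
Optimal cost = 270.
Saving = 390 − 270 = 120.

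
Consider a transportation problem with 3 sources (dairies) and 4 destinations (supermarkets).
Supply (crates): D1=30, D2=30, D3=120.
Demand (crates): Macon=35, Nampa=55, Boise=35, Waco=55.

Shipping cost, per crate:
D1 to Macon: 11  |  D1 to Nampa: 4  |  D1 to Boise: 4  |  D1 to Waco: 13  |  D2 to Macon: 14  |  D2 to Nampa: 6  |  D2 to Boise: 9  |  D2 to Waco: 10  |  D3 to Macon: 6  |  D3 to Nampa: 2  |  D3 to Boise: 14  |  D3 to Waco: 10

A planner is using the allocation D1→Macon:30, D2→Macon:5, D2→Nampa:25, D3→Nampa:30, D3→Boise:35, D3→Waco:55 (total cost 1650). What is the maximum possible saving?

615

Current plan cost = 30·11 + 5·14 + 25·6 + 30·2 + 35·14 + 55·10 = 1650.
Optimal plan:
  D1->Boise: 30 × 4 = 120
  D2->Boise: 5 × 9 = 45
  D2->Waco: 25 × 10 = 250
  D3->Macon: 35 × 6 = 210
  D3->Nampa: 55 × 2 = 110
  D3->Waco: 30 × 10 = 300
Optimal cost = 1035.
Saving = 1650 − 1035 = 615.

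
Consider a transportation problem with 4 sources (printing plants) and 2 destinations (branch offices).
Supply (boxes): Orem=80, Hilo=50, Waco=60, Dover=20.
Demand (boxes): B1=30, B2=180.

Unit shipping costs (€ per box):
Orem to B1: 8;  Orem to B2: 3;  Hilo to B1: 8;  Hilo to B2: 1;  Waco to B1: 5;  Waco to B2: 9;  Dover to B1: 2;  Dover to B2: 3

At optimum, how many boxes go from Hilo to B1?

Solving gives:
  Orem→B2: 80 × €3 = €240
  Hilo→B2: 50 × €1 = €50
  Waco→B1: 30 × €5 = €150
  Waco→B2: 30 × €9 = €270
  Dover→B2: 20 × €3 = €60
Total cost = €770.
The route Hilo→B1 is not used.

0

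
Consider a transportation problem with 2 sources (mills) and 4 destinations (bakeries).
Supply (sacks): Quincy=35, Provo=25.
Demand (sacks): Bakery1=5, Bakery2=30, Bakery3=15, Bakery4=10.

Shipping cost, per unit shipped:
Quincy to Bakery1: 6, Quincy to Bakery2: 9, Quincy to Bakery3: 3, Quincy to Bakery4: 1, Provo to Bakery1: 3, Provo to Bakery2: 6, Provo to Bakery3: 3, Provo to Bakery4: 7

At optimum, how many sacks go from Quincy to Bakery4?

10

Optimal shipments:
  Quincy→Bakery1: 5 × 6 = 30
  Quincy→Bakery2: 5 × 9 = 45
  Quincy→Bakery3: 15 × 3 = 45
  Quincy→Bakery4: 10 × 1 = 10
  Provo→Bakery2: 25 × 6 = 150
Total cost = 280.
So Quincy→Bakery4 carries 10 sacks.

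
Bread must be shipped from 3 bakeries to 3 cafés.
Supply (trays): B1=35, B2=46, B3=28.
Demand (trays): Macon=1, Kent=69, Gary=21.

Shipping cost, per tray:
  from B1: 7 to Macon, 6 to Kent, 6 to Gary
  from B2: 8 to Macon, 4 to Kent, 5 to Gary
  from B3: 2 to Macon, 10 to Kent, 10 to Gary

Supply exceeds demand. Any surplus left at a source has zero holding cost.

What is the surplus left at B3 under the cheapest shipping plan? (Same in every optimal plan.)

An optimal plan:
  B1 to Kent: 23 × 6 = 138
  B1 to Gary: 12 × 6 = 72
  B2 to Kent: 46 × 4 = 184
  B3 to Macon: 1 × 2 = 2
  B3 to Gary: 9 × 10 = 90
Total cost = 486.
B3 ships 10 of its 28, leaving 18.

18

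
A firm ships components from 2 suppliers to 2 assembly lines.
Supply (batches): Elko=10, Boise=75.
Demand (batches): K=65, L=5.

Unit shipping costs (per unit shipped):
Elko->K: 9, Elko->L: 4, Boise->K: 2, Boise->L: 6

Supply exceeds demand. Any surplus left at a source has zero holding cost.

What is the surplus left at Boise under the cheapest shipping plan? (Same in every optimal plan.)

An optimal plan:
  Elko->L: 5 × 4 = 20
  Boise->K: 65 × 2 = 130
Total cost = 150.
Boise ships 65 of its 75, leaving 10.

10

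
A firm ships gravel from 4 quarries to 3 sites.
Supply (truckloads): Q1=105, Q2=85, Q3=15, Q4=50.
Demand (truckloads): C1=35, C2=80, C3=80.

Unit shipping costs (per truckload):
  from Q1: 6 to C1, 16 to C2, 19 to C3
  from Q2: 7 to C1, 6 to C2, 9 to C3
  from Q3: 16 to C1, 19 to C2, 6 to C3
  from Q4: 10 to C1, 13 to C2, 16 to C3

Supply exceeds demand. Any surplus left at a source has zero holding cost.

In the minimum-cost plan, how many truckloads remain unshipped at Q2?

0

An optimal plan:
  Q1→C1: 35 × 6 = 210
  Q1→C2: 10 × 16 = 160
  Q2→C2: 70 × 6 = 420
  Q2→C3: 15 × 9 = 135
  Q3→C3: 15 × 6 = 90
  Q4→C3: 50 × 16 = 800
Total cost = 1815.
Q2 ships 85 of its 85, leaving 0.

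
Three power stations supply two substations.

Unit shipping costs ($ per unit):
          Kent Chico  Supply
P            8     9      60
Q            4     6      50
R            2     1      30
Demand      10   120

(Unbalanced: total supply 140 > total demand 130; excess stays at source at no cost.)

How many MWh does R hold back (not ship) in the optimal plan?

0

Minimum-cost shipments:
  P→Chico: 50 MWh
  Q→Kent: 10 MWh
  Q→Chico: 40 MWh
  R→Chico: 30 MWh
Total cost = $760.
R ships 30 of its 30, leaving 0.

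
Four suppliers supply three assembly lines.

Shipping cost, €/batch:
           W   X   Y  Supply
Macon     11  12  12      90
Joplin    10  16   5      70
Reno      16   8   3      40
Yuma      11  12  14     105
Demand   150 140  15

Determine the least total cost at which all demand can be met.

3190

Optimal allocation:
  Macon->X: 90 × €12 = €1080
  Joplin->W: 55 × €10 = €550
  Joplin->Y: 15 × €5 = €75
  Reno->X: 40 × €8 = €320
  Yuma->W: 95 × €11 = €1045
  Yuma->X: 10 × €12 = €120
Total = 1080 + 550 + 75 + 320 + 1045 + 120 = €3190.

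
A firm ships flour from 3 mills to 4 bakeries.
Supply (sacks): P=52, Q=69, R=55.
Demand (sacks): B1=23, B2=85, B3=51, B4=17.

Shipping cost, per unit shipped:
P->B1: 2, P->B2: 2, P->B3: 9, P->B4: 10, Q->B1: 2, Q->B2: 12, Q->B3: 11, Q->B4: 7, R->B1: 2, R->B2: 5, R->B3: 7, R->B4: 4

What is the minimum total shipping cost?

907

An optimal shipping plan:
  P→B2: 52 × 2 = 104
  Q→B1: 23 × 2 = 46
  Q→B3: 29 × 11 = 319
  Q→B4: 17 × 7 = 119
  R→B2: 33 × 5 = 165
  R→B3: 22 × 7 = 154
Total = 104 + 46 + 319 + 119 + 165 + 154 = 907.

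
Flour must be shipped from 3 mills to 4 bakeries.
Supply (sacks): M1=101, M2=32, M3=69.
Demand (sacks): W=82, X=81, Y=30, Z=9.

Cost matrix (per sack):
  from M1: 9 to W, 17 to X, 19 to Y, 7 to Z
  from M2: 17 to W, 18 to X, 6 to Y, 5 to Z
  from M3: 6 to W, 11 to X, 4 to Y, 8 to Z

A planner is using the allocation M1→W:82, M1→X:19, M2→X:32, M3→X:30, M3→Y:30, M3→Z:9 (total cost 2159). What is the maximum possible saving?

219

Current plan cost = 82·9 + 19·17 + 32·18 + 30·11 + 30·4 + 9·8 = 2159.
Optimal plan:
  M1->W: 82 sacks
  M1->X: 12 sacks
  M1->Z: 7 sacks
  M2->Y: 30 sacks
  M2->Z: 2 sacks
  M3->X: 69 sacks
Optimal cost = 1940.
Saving = 2159 − 1940 = 219.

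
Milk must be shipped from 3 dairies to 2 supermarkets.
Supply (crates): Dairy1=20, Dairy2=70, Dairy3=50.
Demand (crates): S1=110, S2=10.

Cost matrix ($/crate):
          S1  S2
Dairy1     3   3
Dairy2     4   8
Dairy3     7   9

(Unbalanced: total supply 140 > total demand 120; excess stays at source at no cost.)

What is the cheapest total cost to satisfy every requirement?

550

One minimum-cost allocation:
  Dairy1–S1: 10 × $3 = $30
  Dairy1–S2: 10 × $3 = $30
  Dairy2–S1: 70 × $4 = $280
  Dairy3–S1: 30 × $7 = $210
Total = 30 + 30 + 280 + 210 = $550.
(Supply check: Dairy1 ships 20; Dairy2 ships 70; Dairy3 ships 30.)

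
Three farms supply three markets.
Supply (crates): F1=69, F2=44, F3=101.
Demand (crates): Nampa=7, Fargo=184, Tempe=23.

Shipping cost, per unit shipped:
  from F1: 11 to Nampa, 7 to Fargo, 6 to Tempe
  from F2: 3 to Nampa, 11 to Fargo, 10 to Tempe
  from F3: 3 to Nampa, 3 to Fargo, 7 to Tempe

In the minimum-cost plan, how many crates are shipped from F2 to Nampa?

7

Solving gives:
  F1 to Fargo: 46 crates
  F1 to Tempe: 23 crates
  F2 to Nampa: 7 crates
  F2 to Fargo: 37 crates
  F3 to Fargo: 101 crates
Total cost = 1191.
So F2→Nampa carries 7 crates.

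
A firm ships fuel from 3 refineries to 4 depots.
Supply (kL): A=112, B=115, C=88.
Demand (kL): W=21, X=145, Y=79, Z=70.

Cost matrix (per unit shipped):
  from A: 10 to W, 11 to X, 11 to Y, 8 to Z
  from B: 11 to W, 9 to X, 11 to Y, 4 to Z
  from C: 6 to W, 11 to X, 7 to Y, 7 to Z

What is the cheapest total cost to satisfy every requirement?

Optimal allocation:
  A→X: 100 × 11 = 1100
  A→Y: 12 × 11 = 132
  B→X: 45 × 9 = 405
  B→Z: 70 × 4 = 280
  C→W: 21 × 6 = 126
  C→Y: 67 × 7 = 469
Total = 1100 + 132 + 405 + 280 + 126 + 469 = 2512.

2512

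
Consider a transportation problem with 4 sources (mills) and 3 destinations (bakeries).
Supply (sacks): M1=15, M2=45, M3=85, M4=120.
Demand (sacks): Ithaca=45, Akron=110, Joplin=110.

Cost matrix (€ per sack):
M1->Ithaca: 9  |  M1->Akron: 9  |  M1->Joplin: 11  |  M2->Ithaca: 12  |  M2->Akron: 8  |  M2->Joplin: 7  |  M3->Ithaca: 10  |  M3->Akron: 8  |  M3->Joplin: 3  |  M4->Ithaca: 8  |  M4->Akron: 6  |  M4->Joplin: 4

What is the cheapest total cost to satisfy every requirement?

Optimal allocation:
  M1->Ithaca: 15 × €9 = €135
  M2->Akron: 45 × €8 = €360
  M3->Joplin: 85 × €3 = €255
  M4->Ithaca: 30 × €8 = €240
  M4->Akron: 65 × €6 = €390
  M4->Joplin: 25 × €4 = €100
Total = 135 + 360 + 255 + 240 + 390 + 100 = €1480.
(Supply check: M1 ships 15; M2 ships 45; M3 ships 85; M4 ships 120.)

1480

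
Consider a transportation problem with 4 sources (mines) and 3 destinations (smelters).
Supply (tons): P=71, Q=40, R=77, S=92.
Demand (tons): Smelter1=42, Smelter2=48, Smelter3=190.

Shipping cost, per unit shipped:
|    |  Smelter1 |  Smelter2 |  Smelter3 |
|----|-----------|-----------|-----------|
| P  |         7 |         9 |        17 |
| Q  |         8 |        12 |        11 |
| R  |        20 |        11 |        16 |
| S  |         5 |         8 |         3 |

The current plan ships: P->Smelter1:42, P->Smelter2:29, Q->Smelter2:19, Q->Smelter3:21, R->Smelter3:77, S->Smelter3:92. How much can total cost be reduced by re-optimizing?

Current plan cost = 42·7 + 29·9 + 19·12 + 21·11 + 77·16 + 92·3 = 2522.
Optimal plan:
  P→Smelter1: 42 × 7 = 294
  P→Smelter2: 29 × 9 = 261
  Q→Smelter3: 40 × 11 = 440
  R→Smelter2: 19 × 11 = 209
  R→Smelter3: 58 × 16 = 928
  S→Smelter3: 92 × 3 = 276
Optimal cost = 2408.
Saving = 2522 − 2408 = 114.

114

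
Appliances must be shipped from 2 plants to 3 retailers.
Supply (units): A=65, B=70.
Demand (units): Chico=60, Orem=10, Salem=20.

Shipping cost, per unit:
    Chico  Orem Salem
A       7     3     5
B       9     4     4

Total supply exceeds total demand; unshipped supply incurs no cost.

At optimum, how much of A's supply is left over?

An optimal plan:
  A–Chico: 60 × 7 = 420
  A–Orem: 5 × 3 = 15
  B–Orem: 5 × 4 = 20
  B–Salem: 20 × 4 = 80
Total cost = 535.
A ships 65 of its 65, leaving 0.

0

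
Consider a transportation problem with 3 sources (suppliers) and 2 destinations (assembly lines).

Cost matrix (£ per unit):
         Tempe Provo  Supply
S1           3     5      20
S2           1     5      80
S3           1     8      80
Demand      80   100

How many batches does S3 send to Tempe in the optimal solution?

80

Optimal shipments:
  S1 to Provo: 20 × £5 = £100
  S2 to Provo: 80 × £5 = £400
  S3 to Tempe: 80 × £1 = £80
Total cost = £580.
So S3→Tempe carries 80 batches.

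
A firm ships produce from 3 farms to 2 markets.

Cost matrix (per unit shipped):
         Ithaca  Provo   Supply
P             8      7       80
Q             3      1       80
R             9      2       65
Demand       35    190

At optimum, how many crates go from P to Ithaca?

35

Solving gives:
  P->Ithaca: 35 × 8 = 280
  P->Provo: 45 × 7 = 315
  Q->Provo: 80 × 1 = 80
  R->Provo: 65 × 2 = 130
Total cost = 805.
So P→Ithaca carries 35 crates.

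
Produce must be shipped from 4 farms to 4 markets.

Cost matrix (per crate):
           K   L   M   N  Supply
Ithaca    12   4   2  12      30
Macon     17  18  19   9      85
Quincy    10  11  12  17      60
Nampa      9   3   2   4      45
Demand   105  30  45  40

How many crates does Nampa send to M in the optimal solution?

Solving gives:
  Ithaca to M: 30 × 2 = 60
  Macon to K: 45 × 17 = 765
  Macon to N: 40 × 9 = 360
  Quincy to K: 60 × 10 = 600
  Nampa to L: 30 × 3 = 90
  Nampa to M: 15 × 2 = 30
Total cost = 1905.
So Nampa→M carries 15 crates.

15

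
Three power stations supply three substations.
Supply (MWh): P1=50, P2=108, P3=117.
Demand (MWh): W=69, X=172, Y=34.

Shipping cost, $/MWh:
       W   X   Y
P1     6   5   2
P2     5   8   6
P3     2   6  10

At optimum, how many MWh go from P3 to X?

48

The minimum-cost plan:
  P1->X: 16 × $5 = $80
  P1->Y: 34 × $2 = $68
  P2->X: 108 × $8 = $864
  P3->W: 69 × $2 = $138
  P3->X: 48 × $6 = $288
Total cost = $1438.
So P3→X carries 48 MWh.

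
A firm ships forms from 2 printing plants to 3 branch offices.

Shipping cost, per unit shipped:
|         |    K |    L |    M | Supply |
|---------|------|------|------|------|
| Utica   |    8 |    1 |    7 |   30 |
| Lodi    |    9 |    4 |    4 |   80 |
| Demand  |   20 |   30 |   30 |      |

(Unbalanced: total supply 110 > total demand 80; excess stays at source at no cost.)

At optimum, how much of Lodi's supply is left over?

30

An optimal plan:
  Utica→L: 30 × 1 = 30
  Lodi→K: 20 × 9 = 180
  Lodi→M: 30 × 4 = 120
Total cost = 330.
Lodi ships 50 of its 80, leaving 30.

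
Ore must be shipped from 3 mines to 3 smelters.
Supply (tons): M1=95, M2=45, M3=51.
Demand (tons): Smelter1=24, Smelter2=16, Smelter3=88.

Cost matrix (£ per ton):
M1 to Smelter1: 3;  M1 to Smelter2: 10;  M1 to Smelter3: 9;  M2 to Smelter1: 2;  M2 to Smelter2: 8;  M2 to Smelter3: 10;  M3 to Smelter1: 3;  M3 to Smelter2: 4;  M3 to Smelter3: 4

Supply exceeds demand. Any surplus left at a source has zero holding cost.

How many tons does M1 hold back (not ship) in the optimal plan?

Minimum-cost shipments:
  M1→Smelter3: 37 tons
  M2→Smelter1: 24 tons
  M2→Smelter2: 16 tons
  M3→Smelter3: 51 tons
Total cost = £713.
M1 ships 37 of its 95, leaving 58.

58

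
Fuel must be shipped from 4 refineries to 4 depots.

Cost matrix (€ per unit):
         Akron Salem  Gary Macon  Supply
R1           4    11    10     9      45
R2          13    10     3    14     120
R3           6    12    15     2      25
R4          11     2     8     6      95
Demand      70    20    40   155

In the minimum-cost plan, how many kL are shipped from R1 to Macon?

0

Solving gives:
  R1->Akron: 45 × €4 = €180
  R2->Akron: 25 × €13 = €325
  R2->Gary: 40 × €3 = €120
  R2->Macon: 55 × €14 = €770
  R3->Macon: 25 × €2 = €50
  R4->Salem: 20 × €2 = €40
  R4->Macon: 75 × €6 = €450
Total cost = €1935.
The route R1→Macon is not used.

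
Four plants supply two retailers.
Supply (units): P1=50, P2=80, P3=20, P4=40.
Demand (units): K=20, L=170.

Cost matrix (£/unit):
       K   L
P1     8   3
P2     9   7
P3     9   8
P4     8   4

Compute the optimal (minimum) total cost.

1050

An optimal shipping plan:
  P1–L: 50 × £3 = £150
  P2–L: 80 × £7 = £560
  P3–K: 20 × £9 = £180
  P4–L: 40 × £4 = £160
Total = 150 + 560 + 180 + 160 = £1050.
(Supply check: P1 ships 50; P2 ships 80; P3 ships 20; P4 ships 40.)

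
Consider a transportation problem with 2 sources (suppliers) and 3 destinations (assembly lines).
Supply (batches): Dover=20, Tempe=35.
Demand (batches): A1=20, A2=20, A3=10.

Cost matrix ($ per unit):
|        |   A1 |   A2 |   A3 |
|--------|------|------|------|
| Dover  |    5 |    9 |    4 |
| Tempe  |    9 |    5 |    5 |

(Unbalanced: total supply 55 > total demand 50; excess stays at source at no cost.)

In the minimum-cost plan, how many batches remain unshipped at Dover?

0

An optimal plan:
  Dover->A1: 20 batches
  Tempe->A2: 20 batches
  Tempe->A3: 10 batches
Total cost = $250.
Dover ships 20 of its 20, leaving 0.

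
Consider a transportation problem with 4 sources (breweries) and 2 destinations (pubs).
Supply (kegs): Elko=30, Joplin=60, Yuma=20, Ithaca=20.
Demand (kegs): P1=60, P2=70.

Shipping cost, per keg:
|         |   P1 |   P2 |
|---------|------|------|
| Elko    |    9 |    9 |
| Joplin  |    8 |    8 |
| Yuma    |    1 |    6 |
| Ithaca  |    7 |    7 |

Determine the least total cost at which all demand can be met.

910

A cheapest plan:
  Elko to P1: 30 × 9 = 270
  Joplin to P1: 10 × 8 = 80
  Joplin to P2: 50 × 8 = 400
  Yuma to P1: 20 × 1 = 20
  Ithaca to P2: 20 × 7 = 140
Total = 270 + 80 + 400 + 20 + 140 = 910.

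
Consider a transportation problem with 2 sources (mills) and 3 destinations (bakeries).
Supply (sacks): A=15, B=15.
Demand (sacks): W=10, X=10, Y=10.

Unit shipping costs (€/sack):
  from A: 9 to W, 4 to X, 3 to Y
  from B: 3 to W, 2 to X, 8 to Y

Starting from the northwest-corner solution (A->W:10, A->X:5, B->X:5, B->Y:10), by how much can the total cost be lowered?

Current plan cost = 10·9 + 5·4 + 5·2 + 10·8 = €200.
Optimal plan:
  A→X: 5 sacks
  A→Y: 10 sacks
  B→W: 10 sacks
  B→X: 5 sacks
Optimal cost = €90.
Saving = 200 − 90 = €110.

110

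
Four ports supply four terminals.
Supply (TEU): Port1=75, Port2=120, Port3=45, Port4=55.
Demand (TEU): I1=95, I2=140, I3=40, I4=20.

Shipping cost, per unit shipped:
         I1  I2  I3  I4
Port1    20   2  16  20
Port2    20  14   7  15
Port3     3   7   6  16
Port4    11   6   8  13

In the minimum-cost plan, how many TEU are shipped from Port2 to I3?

The minimum-cost plan:
  Port1 to I2: 75 × 2 = 150
  Port2 to I2: 60 × 14 = 840
  Port2 to I3: 40 × 7 = 280
  Port2 to I4: 20 × 15 = 300
  Port3 to I1: 45 × 3 = 135
  Port4 to I1: 50 × 11 = 550
  Port4 to I2: 5 × 6 = 30
Total cost = 2285.
So Port2→I3 carries 40 TEU.

40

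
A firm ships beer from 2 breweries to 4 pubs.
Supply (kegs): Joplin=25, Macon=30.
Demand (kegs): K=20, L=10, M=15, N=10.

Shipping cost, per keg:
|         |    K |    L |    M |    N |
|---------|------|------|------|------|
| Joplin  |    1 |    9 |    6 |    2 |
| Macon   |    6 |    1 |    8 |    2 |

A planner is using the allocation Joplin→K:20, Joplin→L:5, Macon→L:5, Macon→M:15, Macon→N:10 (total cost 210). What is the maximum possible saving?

50

Current plan cost = 20·1 + 5·9 + 5·1 + 15·8 + 10·2 = 210.
Optimal plan:
  Joplin to K: 20 kegs
  Joplin to M: 5 kegs
  Macon to L: 10 kegs
  Macon to M: 10 kegs
  Macon to N: 10 kegs
Optimal cost = 160.
Saving = 210 − 160 = 50.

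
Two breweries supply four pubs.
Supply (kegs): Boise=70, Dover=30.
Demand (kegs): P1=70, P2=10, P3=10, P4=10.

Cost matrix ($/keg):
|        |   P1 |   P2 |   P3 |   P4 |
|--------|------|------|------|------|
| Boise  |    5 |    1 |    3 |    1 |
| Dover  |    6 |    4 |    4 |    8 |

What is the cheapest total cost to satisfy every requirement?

430

One minimum-cost allocation:
  Boise–P1: 40 × $5 = $200
  Boise–P2: 10 × $1 = $10
  Boise–P3: 10 × $3 = $30
  Boise–P4: 10 × $1 = $10
  Dover–P1: 30 × $6 = $180
Total = 200 + 10 + 30 + 10 + 180 = $430.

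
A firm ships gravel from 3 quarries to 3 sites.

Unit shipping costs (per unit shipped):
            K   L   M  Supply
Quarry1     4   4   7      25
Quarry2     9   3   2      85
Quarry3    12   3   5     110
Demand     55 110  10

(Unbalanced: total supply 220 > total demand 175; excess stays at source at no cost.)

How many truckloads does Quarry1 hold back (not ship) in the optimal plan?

0

An optimal plan:
  Quarry1→K: 25 × 4 = 100
  Quarry2→K: 30 × 9 = 270
  Quarry2→L: 45 × 3 = 135
  Quarry2→M: 10 × 2 = 20
  Quarry3→L: 65 × 3 = 195
Total cost = 720.
Quarry1 ships 25 of its 25, leaving 0.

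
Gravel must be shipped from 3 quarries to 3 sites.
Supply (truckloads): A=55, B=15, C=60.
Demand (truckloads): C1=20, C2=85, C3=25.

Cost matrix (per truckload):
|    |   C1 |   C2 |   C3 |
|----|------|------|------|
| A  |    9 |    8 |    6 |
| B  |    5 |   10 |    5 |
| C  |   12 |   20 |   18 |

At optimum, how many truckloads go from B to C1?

0

Solving gives:
  A→C2: 45 × 8 = 360
  A→C3: 10 × 6 = 60
  B→C3: 15 × 5 = 75
  C→C1: 20 × 12 = 240
  C→C2: 40 × 20 = 800
Total cost = 1535.
The route B→C1 is not used.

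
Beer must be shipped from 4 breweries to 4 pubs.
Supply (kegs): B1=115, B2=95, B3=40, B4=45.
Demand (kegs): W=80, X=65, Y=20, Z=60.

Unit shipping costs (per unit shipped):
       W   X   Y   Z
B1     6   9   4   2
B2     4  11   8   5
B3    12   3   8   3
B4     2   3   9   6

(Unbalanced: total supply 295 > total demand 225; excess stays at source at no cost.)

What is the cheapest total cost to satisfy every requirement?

675

Optimal allocation:
  B1 to Y: 20 × 4 = 80
  B1 to Z: 60 × 2 = 120
  B2 to W: 60 × 4 = 240
  B3 to X: 40 × 3 = 120
  B4 to W: 20 × 2 = 40
  B4 to X: 25 × 3 = 75
Total = 80 + 120 + 240 + 120 + 40 + 75 = 675.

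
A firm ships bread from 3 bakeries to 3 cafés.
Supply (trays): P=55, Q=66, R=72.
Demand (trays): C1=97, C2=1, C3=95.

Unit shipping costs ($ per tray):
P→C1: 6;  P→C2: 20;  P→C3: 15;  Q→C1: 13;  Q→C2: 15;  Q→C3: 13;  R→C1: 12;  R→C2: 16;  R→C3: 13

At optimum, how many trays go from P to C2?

0

Solving gives:
  P–C1: 55 × $6 = $330
  Q–C2: 1 × $15 = $15
  Q–C3: 65 × $13 = $845
  R–C1: 42 × $12 = $504
  R–C3: 30 × $13 = $390
Total cost = $2084.
The route P→C2 is not used.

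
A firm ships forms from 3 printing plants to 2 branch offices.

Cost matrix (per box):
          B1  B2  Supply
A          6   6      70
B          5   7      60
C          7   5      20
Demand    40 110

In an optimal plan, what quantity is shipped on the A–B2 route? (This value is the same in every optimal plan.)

70

Optimal shipments:
  A to B2: 70 × 6 = 420
  B to B1: 40 × 5 = 200
  B to B2: 20 × 7 = 140
  C to B2: 20 × 5 = 100
Total cost = 860.
So A→B2 carries 70 boxes.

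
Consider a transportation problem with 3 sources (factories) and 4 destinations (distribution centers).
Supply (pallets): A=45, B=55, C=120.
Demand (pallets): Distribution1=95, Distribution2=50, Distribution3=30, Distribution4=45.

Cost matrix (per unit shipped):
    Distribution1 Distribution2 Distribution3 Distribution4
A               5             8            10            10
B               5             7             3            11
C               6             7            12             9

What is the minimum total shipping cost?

1345

Optimal allocation:
  A–Distribution1: 45 pallets
  B–Distribution1: 25 pallets
  B–Distribution3: 30 pallets
  C–Distribution1: 25 pallets
  C–Distribution2: 50 pallets
  C–Distribution4: 45 pallets
Total cost = 1345.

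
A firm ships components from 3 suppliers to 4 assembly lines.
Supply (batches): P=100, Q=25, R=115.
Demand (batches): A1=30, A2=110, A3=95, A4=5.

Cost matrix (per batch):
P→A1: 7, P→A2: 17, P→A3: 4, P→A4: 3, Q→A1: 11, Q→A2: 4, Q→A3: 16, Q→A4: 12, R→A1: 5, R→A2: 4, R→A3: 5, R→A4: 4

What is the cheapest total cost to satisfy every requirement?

Optimal allocation:
  P→A3: 95 × 4 = 380
  P→A4: 5 × 3 = 15
  Q→A2: 25 × 4 = 100
  R→A1: 30 × 5 = 150
  R→A2: 85 × 4 = 340
Total = 380 + 15 + 100 + 150 + 340 = 985.

985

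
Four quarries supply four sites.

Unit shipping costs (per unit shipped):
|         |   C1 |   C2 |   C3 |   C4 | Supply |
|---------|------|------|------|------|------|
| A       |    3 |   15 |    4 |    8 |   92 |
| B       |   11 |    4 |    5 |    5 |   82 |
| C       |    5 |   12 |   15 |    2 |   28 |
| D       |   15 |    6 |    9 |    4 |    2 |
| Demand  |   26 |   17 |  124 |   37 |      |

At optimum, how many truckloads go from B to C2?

17

Solving gives:
  A->C1: 26 × 3 = 78
  A->C3: 66 × 4 = 264
  B->C2: 17 × 4 = 68
  B->C3: 58 × 5 = 290
  B->C4: 7 × 5 = 35
  C->C4: 28 × 2 = 56
  D->C4: 2 × 4 = 8
Total cost = 799.
So B→C2 carries 17 truckloads.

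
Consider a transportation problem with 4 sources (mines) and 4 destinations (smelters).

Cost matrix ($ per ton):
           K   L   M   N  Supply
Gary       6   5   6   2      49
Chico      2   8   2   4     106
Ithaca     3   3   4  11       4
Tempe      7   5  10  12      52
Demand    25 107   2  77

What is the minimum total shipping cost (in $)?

895

An optimal shipping plan:
  Gary to L: 49 × $5 = $245
  Chico to K: 25 × $2 = $50
  Chico to L: 2 × $8 = $16
  Chico to M: 2 × $2 = $4
  Chico to N: 77 × $4 = $308
  Ithaca to L: 4 × $3 = $12
  Tempe to L: 52 × $5 = $260
Total = 245 + 50 + 16 + 4 + 308 + 12 + 260 = $895.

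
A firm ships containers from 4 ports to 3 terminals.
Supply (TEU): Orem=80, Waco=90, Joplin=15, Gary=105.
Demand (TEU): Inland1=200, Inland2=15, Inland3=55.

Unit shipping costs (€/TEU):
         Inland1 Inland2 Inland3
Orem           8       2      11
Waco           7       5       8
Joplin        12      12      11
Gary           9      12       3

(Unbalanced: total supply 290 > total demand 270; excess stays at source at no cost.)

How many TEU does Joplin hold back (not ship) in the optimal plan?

15

Minimum-cost shipments:
  Orem->Inland1: 65 × €8 = €520
  Orem->Inland2: 15 × €2 = €30
  Waco->Inland1: 90 × €7 = €630
  Gary->Inland1: 45 × €9 = €405
  Gary->Inland3: 55 × €3 = €165
Total cost = €1750.
Joplin ships 0 of its 15, leaving 15.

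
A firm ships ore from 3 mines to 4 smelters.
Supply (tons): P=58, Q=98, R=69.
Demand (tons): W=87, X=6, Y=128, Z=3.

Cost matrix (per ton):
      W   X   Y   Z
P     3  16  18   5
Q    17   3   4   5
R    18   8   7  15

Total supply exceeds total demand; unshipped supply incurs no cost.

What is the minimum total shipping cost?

An optimal shipping plan:
  P–W: 58 tons
  Q–X: 6 tons
  Q–Y: 89 tons
  Q–Z: 3 tons
  R–W: 29 tons
  R–Y: 39 tons
Total cost = 1358.

1358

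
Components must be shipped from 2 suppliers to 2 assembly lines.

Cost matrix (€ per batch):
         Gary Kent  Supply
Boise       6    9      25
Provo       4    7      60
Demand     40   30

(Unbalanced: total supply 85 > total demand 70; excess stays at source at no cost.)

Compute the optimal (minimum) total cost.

An optimal shipping plan:
  Boise->Gary: 10 × €6 = €60
  Provo->Gary: 30 × €4 = €120
  Provo->Kent: 30 × €7 = €210
Total = 60 + 120 + 210 = €390.

390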